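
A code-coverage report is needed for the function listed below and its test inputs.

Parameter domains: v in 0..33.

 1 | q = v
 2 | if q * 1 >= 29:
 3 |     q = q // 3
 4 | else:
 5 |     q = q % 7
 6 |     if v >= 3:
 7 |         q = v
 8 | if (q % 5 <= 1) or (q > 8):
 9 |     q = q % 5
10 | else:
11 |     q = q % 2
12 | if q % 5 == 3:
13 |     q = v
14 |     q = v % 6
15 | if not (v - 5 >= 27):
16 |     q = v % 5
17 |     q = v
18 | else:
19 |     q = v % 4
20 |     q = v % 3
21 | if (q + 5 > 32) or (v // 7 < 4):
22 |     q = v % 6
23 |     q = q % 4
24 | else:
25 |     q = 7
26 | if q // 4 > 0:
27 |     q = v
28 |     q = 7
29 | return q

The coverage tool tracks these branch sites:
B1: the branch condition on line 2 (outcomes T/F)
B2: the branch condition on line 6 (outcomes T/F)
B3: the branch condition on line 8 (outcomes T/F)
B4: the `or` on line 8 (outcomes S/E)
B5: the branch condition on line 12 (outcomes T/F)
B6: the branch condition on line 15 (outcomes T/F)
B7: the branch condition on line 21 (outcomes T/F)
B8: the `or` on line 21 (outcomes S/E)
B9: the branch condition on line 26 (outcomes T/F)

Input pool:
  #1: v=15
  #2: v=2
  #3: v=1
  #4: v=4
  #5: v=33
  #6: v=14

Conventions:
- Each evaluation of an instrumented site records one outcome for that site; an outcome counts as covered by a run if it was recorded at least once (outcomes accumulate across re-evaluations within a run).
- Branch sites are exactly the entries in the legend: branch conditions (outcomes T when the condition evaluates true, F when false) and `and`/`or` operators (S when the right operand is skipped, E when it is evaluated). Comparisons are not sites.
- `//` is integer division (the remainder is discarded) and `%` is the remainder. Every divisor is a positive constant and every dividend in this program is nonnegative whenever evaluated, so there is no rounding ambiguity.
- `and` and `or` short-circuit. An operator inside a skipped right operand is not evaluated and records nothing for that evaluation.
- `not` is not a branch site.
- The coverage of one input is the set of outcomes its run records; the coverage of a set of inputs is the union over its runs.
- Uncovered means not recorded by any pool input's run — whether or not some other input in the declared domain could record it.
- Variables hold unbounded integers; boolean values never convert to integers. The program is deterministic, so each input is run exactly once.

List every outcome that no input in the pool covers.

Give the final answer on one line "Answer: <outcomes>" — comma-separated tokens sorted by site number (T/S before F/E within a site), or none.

input #1, v=15: outcomes B1=F, B2=T, B3=T, B4=S, B5=F, B6=T, B7=T, B8=E, B9=F
input #2, v=2: outcomes B1=F, B2=F, B3=F, B4=E, B5=F, B6=T, B7=T, B8=E, B9=F
input #3, v=1: outcomes B1=F, B2=F, B3=T, B4=S, B5=F, B6=T, B7=T, B8=E, B9=F
input #4, v=4: outcomes B1=F, B2=T, B3=F, B4=E, B5=F, B6=T, B7=T, B8=E, B9=F
input #5, v=33: outcomes B1=T, B3=T, B4=S, B5=F, B6=F, B7=F, B8=E, B9=T
input #6, v=14: outcomes B1=F, B2=T, B3=T, B4=E, B5=F, B6=T, B7=T, B8=E, B9=F
union over the pool: B1=T, B1=F, B2=T, B2=F, B3=T, B3=F, B4=S, B4=E, B5=F, B6=T, B6=F, B7=T, B7=F, B8=E, B9=T, B9=F
uncovered (2 of 18): B5=T, B8=S

Answer: B5=T, B8=S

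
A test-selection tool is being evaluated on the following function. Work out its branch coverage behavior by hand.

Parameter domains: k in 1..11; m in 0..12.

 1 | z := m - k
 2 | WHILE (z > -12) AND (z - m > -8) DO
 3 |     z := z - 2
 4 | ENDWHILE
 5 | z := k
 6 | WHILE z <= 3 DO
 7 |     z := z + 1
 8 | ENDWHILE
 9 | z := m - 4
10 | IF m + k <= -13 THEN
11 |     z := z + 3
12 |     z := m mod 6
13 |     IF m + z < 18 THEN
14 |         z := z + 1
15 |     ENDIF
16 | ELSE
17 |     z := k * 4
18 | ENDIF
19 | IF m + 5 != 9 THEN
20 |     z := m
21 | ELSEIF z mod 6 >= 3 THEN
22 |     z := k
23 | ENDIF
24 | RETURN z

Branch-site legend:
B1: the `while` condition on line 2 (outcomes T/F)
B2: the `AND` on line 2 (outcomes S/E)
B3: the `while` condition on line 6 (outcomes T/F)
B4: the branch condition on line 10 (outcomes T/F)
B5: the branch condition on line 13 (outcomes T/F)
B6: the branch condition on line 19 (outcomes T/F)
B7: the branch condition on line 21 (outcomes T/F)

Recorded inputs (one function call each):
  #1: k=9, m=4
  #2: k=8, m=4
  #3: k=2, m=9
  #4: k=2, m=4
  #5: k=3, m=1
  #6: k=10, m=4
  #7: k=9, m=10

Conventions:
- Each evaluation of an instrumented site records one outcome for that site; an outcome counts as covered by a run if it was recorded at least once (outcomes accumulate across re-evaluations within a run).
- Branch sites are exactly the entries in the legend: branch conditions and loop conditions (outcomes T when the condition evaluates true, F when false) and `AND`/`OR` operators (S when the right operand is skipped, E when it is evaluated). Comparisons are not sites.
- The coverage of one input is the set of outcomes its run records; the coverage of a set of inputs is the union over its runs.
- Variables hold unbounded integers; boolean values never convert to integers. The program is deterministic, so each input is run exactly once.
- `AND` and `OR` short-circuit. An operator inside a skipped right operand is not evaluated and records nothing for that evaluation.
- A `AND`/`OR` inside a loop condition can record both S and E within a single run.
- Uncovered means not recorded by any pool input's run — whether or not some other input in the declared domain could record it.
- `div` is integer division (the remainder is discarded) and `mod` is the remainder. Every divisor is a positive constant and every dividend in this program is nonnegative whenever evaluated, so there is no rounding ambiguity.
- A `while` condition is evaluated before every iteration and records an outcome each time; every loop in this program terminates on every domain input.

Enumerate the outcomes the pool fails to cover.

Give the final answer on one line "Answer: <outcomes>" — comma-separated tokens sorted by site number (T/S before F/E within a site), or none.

input #1 (k=9, m=4): events B2->E, B1->F, B3->F, B4->F, B6->F, B7->F; covers B1=F, B2=E, B3=F, B4=F, B6=F, B7=F
input #2 (k=8, m=4): events B2->E, B1->F, B3->F, B4->F, B6->F, B7->F; covers B1=F, B2=E, B3=F, B4=F, B6=F, B7=F
input #3 (k=2, m=9): events B2->E, B1->T, B2->E, B1->T, B2->E, B1->T, B2->E, B1->F, B3->T, B3->T, B3->F, B4->F, B6->T; covers B1=T, B1=F, B2=E, B3=T, B3=F, B4=F, B6=T
input #4 (k=2, m=4): events B2->E, B1->T, B2->E, B1->T, B2->E, B1->T, B2->E, B1->F, B3->T, B3->T, B3->F, B4->F, B6->F, B7->F; covers B1=T, B1=F, B2=E, B3=T, B3=F, B4=F, B6=F, B7=F
input #5 (k=3, m=1): events B2->E, B1->T, B2->E, B1->T, B2->E, B1->T, B2->E, B1->F, B3->T, B3->F, B4->F, B6->T; covers B1=T, B1=F, B2=E, B3=T, B3=F, B4=F, B6=T
input #6 (k=10, m=4): events B2->E, B1->F, B3->F, B4->F, B6->F, B7->T; covers B1=F, B2=E, B3=F, B4=F, B6=F, B7=T
input #7 (k=9, m=10): events B2->E, B1->F, B3->F, B4->F, B6->T; covers B1=F, B2=E, B3=F, B4=F, B6=T
union over the pool: B1=T, B1=F, B2=E, B3=T, B3=F, B4=F, B6=T, B6=F, B7=T, B7=F
uncovered (4 of 14): B2=S, B4=T, B5=T, B5=F

Answer: B2=S, B4=T, B5=T, B5=F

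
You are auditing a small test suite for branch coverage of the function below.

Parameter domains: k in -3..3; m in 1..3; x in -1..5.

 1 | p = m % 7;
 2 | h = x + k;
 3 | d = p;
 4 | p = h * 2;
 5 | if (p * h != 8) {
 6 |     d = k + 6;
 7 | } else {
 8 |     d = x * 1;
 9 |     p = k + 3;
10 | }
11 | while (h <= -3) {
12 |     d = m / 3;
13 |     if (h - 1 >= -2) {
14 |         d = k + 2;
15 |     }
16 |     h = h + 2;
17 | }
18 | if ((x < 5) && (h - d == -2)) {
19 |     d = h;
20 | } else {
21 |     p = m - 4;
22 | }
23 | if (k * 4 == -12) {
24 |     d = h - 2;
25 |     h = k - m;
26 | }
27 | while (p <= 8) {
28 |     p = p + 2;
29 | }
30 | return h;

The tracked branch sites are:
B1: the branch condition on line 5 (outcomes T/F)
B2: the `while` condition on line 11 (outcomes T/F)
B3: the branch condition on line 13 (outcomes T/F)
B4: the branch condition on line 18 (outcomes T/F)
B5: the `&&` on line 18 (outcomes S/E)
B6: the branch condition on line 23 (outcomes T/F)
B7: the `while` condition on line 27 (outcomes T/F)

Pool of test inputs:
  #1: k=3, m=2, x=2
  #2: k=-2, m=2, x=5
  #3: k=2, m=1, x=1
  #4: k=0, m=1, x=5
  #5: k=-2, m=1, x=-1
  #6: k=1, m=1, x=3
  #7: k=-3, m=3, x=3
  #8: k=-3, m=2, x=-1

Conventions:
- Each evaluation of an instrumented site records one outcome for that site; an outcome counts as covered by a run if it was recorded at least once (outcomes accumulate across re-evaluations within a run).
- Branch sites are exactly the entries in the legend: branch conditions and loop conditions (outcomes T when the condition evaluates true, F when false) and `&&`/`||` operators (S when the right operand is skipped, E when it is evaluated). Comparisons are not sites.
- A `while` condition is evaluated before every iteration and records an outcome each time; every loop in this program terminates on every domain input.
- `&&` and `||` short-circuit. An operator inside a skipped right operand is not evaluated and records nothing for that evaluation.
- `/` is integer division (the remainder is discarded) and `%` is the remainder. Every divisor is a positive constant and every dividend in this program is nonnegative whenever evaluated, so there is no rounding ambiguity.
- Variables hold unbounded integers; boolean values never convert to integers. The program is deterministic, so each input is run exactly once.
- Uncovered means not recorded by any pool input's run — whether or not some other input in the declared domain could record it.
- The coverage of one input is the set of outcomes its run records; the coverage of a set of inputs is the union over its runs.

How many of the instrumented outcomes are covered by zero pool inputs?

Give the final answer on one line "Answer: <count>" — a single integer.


#1 (k=3, m=2, x=2) -> B1->T, B2->F, B5->E, B4->F, B6->F, B7->T, B7->T, B7->T, B7->T, B7->T, B7->T, B7->F; covered: B1=T, B2=F, B4=F, B5=E, B6=F, B7=T, B7=F
#2 (k=-2, m=2, x=5) -> B1->T, B2->F, B5->S, B4->F, B6->F, B7->T, B7->T, B7->T, B7->T, B7->T, B7->T, B7->F; covered: B1=T, B2=F, B4=F, B5=S, B6=F, B7=T, B7=F
#3 (k=2, m=1, x=1) -> B1->T, B2->F, B5->E, B4->F, B6->F, B7->T, B7->T, B7->T, B7->T, B7->T, B7->T, B7->F; covered: B1=T, B2=F, B4=F, B5=E, B6=F, B7=T, B7=F
#4 (k=0, m=1, x=5) -> B1->T, B2->F, B5->S, B4->F, B6->F, B7->T, B7->T, B7->T, B7->T, B7->T, B7->T, B7->F; covered: B1=T, B2=F, B4=F, B5=S, B6=F, B7=T, B7=F
#5 (k=-2, m=1, x=-1) -> B1->T, B2->T, B3->F, B2->F, B5->E, B4->F, B6->F, B7->T, B7->T, B7->T, B7->T, B7->T, B7->T, B7->F; covered: B1=T, B2=T, B2=F, B3=F, B4=F, B5=E, B6=F, B7=T, B7=F
#6 (k=1, m=1, x=3) -> B1->T, B2->F, B5->E, B4->F, B6->F, B7->T, B7->T, B7->T, B7->T, B7->T, B7->T, B7->F; covered: B1=T, B2=F, B4=F, B5=E, B6=F, B7=T, B7=F
#7 (k=-3, m=3, x=3) -> B1->T, B2->F, B5->E, B4->F, B6->T, B7->T, B7->T, B7->T, B7->T, B7->T, B7->F; covered: B1=T, B2=F, B4=F, B5=E, B6=T, B7=T, B7=F
#8 (k=-3, m=2, x=-1) -> B1->T, B2->T, B3->F, B2->F, B5->E, B4->T, B6->T, B7->T, B7->T, B7->T, B7->T, B7->T, B7->T, B7->T, ...; covered: B1=T, B2=T, B2=F, B3=F, B4=T, B5=E, B6=T, B7=T, B7=F
union over the pool: B1=T, B2=T, B2=F, B3=F, B4=T, B4=F, B5=S, B5=E, B6=T, B6=F, B7=T, B7=F
uncovered (2 of 14): B1=F, B3=T
Answer: 2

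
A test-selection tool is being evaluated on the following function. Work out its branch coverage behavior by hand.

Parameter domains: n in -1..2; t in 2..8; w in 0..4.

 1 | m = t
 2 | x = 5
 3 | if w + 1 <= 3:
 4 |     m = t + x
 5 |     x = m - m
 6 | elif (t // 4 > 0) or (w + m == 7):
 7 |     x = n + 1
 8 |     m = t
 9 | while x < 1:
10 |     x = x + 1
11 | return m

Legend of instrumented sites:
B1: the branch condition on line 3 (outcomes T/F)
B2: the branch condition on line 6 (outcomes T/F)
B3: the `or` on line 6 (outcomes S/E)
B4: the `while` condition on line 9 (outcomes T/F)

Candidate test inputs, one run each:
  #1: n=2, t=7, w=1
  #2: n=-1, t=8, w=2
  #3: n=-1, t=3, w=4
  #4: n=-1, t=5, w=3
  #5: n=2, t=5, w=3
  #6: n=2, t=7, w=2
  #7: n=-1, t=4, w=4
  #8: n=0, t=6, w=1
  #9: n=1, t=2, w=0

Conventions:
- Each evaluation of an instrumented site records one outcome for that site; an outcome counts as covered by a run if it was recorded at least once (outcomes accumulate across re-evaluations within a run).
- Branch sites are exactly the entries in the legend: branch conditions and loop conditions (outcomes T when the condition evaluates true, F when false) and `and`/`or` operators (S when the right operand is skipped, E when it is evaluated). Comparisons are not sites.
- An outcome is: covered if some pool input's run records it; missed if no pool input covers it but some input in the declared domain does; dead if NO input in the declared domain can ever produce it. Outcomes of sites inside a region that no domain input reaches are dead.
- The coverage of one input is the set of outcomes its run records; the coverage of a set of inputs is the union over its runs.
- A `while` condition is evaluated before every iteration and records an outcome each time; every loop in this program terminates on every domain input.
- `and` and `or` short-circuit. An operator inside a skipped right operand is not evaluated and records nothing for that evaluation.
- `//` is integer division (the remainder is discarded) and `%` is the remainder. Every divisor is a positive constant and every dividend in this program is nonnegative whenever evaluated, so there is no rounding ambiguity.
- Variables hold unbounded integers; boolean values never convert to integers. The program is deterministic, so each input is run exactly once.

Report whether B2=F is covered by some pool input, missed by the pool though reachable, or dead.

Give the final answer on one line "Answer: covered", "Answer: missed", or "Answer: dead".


no pool input records B2=F
but domain input (n=-1, t=2, w=3) does record it -> reachable, so missed
Answer: missed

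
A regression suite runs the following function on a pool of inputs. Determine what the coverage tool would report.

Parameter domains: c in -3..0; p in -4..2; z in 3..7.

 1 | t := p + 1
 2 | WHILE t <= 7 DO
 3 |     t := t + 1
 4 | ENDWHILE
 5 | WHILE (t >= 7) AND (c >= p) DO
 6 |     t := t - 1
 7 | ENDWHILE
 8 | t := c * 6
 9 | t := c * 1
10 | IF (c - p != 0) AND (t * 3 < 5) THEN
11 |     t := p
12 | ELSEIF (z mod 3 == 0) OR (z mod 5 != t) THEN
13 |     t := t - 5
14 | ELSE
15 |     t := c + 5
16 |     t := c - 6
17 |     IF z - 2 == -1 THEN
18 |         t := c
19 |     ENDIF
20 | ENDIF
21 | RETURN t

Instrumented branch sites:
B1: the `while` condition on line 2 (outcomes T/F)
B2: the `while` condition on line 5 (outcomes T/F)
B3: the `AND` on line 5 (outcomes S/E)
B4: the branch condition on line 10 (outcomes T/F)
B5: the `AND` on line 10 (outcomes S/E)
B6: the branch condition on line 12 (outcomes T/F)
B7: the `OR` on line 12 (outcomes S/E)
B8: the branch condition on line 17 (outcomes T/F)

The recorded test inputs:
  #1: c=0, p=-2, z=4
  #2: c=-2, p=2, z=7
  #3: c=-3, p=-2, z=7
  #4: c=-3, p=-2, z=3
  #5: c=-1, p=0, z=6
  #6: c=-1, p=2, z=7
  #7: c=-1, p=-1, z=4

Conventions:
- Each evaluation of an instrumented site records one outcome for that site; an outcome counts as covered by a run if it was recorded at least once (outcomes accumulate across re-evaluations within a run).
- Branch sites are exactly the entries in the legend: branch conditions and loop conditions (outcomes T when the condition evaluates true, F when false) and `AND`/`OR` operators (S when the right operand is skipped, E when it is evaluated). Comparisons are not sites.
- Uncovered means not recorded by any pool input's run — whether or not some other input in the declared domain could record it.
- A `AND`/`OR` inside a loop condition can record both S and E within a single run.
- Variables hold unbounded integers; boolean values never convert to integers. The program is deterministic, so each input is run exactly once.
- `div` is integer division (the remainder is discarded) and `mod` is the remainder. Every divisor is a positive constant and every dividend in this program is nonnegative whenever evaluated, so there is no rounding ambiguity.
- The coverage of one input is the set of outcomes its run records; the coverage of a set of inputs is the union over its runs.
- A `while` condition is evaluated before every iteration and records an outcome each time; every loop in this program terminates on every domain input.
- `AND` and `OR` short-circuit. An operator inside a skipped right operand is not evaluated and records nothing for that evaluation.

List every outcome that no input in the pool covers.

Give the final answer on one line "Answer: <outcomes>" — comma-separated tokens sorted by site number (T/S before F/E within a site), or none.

test 1 (c=0, p=-2, z=4) fires B1->T, B1->T, B1->T, B1->T, B1->T, B1->T, B1->T, B1->T, B1->T, B1->F, B3->E, B2->T, B3->E, B2->T, ...; hits B1=T, B1=F, B2=T, B2=F, B3=S, B3=E, B4=T, B5=E
test 2 (c=-2, p=2, z=7) fires B1->T, B1->T, B1->T, B1->T, B1->T, B1->F, B3->E, B2->F, B5->E, B4->T; hits B1=T, B1=F, B2=F, B3=E, B4=T, B5=E
test 3 (c=-3, p=-2, z=7) fires B1->T, B1->T, B1->T, B1->T, B1->T, B1->T, B1->T, B1->T, B1->T, B1->F, B3->E, B2->F, B5->E, B4->T; hits B1=T, B1=F, B2=F, B3=E, B4=T, B5=E
test 4 (c=-3, p=-2, z=3) fires B1->T, B1->T, B1->T, B1->T, B1->T, B1->T, B1->T, B1->T, B1->T, B1->F, B3->E, B2->F, B5->E, B4->T; hits B1=T, B1=F, B2=F, B3=E, B4=T, B5=E
test 5 (c=-1, p=0, z=6) fires B1->T, B1->T, B1->T, B1->T, B1->T, B1->T, B1->T, B1->F, B3->E, B2->F, B5->E, B4->T; hits B1=T, B1=F, B2=F, B3=E, B4=T, B5=E
test 6 (c=-1, p=2, z=7) fires B1->T, B1->T, B1->T, B1->T, B1->T, B1->F, B3->E, B2->F, B5->E, B4->T; hits B1=T, B1=F, B2=F, B3=E, B4=T, B5=E
test 7 (c=-1, p=-1, z=4) fires B1->T, B1->T, B1->T, B1->T, B1->T, B1->T, B1->T, B1->T, B1->F, B3->E, B2->T, B3->E, B2->T, B3->S, ...; hits B1=T, B1=F, B2=T, B2=F, B3=S, B3=E, B4=F, B5=S, B6=T, B7=E
union over the pool: B1=T, B1=F, B2=T, B2=F, B3=S, B3=E, B4=T, B4=F, B5=S, B5=E, B6=T, B7=E
uncovered (4 of 16): B6=F, B7=S, B8=T, B8=F

Answer: B6=F, B7=S, B8=T, B8=F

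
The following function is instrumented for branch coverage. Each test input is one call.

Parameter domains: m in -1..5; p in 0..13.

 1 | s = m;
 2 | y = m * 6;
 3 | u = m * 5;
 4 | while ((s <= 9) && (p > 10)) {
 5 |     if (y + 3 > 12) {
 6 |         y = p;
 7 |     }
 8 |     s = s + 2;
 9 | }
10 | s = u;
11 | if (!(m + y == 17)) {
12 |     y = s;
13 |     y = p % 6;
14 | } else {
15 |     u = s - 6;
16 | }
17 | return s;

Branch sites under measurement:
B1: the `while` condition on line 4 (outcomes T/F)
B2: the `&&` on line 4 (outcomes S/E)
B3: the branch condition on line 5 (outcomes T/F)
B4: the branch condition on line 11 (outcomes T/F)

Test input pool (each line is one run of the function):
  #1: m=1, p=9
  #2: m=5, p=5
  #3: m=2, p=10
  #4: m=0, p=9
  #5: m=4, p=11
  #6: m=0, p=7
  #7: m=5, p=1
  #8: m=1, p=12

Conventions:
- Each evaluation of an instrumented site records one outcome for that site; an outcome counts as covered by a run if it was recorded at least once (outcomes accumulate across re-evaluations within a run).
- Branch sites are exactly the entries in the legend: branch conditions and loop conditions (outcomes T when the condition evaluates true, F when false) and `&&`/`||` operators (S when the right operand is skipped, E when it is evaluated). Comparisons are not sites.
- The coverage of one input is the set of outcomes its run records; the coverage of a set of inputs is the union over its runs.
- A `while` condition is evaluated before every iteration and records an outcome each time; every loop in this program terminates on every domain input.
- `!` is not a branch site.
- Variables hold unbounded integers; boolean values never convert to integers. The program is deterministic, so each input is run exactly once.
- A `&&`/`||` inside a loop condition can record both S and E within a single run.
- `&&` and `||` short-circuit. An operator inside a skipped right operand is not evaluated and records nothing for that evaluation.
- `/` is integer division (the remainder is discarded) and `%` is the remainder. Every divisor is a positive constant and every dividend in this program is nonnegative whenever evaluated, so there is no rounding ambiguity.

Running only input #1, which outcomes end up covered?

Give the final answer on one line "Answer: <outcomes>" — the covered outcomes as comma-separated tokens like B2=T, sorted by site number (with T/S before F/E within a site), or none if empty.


Simulating input #1 (m=1, p=9) step by step:
  B2->E, B1->F, B4->T
as a set, this run covers: B1=F, B2=E, B4=T
Answer: B1=F, B2=E, B4=T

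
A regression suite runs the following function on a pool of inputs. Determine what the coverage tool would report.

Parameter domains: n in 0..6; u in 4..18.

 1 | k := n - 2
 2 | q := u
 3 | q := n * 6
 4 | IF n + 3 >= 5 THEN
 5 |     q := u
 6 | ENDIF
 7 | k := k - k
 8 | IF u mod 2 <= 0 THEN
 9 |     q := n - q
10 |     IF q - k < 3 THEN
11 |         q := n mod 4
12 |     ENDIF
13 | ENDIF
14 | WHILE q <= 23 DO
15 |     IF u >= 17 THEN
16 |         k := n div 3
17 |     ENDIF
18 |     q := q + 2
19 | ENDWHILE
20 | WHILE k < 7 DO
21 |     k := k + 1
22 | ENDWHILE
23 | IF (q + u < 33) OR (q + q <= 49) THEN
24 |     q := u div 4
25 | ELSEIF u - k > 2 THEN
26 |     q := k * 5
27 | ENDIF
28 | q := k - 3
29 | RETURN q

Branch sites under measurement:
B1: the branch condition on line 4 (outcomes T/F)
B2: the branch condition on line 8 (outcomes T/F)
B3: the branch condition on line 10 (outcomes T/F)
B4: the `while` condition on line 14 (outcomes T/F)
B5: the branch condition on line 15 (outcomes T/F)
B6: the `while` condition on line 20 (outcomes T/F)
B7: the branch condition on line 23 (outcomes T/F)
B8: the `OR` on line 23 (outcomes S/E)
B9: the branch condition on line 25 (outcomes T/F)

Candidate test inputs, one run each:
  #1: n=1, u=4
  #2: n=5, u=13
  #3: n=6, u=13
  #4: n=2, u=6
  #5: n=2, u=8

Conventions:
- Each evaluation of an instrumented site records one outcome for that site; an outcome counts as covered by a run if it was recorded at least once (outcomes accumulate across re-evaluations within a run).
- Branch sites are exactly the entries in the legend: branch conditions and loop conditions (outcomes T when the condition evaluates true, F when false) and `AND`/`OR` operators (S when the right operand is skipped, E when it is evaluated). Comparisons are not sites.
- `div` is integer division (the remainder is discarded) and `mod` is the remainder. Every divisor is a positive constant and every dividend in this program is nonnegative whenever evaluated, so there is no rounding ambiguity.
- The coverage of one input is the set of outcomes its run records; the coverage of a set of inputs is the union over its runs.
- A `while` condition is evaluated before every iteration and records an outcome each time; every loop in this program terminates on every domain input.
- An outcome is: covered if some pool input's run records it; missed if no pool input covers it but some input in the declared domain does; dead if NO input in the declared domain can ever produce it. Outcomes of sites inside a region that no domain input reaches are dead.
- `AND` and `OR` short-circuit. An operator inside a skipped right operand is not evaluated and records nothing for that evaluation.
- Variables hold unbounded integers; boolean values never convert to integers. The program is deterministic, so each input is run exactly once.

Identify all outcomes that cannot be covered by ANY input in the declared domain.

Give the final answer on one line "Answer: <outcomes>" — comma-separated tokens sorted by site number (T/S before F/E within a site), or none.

running all 105 domain inputs and tallying outcomes:
  B3=F: unreachable across the whole domain -> dead
  reachable outcomes have witnesses, e.g. B1=T (e.g. n=2, u=4), B1=F (e.g. n=0, u=4), B2=T (e.g. n=0, u=4), B2=F (e.g. n=0, u=5)

Answer: B3=F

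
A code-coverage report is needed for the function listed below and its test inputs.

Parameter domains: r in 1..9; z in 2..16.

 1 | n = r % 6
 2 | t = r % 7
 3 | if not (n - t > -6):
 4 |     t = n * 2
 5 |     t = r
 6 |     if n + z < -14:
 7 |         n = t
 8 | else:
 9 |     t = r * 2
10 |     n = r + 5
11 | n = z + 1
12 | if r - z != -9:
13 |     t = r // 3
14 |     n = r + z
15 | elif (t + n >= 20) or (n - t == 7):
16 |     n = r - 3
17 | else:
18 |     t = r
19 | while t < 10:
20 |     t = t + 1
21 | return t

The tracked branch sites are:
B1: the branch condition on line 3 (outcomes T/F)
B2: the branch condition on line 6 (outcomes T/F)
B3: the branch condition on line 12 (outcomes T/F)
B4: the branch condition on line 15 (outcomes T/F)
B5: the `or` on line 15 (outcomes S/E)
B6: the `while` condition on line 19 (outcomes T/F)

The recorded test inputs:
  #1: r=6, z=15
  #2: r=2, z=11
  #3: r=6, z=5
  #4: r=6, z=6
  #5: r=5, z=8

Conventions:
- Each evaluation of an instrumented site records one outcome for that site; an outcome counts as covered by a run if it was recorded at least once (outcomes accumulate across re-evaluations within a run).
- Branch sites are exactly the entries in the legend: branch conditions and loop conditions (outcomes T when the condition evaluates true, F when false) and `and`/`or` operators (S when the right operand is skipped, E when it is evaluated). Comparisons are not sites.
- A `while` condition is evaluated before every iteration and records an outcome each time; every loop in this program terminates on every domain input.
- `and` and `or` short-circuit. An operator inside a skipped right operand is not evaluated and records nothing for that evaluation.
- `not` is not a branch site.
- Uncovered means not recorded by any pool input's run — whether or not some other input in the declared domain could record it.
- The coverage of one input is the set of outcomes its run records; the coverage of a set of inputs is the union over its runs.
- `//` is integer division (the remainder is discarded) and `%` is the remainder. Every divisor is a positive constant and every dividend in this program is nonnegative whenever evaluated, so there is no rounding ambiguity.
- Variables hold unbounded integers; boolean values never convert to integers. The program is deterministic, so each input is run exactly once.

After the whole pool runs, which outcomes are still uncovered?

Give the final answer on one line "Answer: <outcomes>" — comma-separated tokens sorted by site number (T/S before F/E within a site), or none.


test 1 (r=6, z=15) fires B1->T, B2->F, B3->F, B5->S, B4->T, B6->T, B6->T, B6->T, B6->T, B6->F; hits B1=T, B2=F, B3=F, B4=T, B5=S, B6=T, B6=F
test 2 (r=2, z=11) fires B1->F, B3->F, B5->E, B4->F, B6->T, B6->T, B6->T, B6->T, B6->T, B6->T, B6->T, B6->T, B6->F; hits B1=F, B3=F, B4=F, B5=E, B6=T, B6=F
test 3 (r=6, z=5) fires B1->T, B2->F, B3->T, B6->T, B6->T, B6->T, B6->T, B6->T, B6->T, B6->T, B6->T, B6->F; hits B1=T, B2=F, B3=T, B6=T, B6=F
test 4 (r=6, z=6) fires B1->T, B2->F, B3->T, B6->T, B6->T, B6->T, B6->T, B6->T, B6->T, B6->T, B6->T, B6->F; hits B1=T, B2=F, B3=T, B6=T, B6=F
test 5 (r=5, z=8) fires B1->F, B3->T, B6->T, B6->T, B6->T, B6->T, B6->T, B6->T, B6->T, B6->T, B6->T, B6->F; hits B1=F, B3=T, B6=T, B6=F
union over the pool: B1=T, B1=F, B2=F, B3=T, B3=F, B4=T, B4=F, B5=S, B5=E, B6=T, B6=F
uncovered (1 of 12): B2=T
Answer: B2=T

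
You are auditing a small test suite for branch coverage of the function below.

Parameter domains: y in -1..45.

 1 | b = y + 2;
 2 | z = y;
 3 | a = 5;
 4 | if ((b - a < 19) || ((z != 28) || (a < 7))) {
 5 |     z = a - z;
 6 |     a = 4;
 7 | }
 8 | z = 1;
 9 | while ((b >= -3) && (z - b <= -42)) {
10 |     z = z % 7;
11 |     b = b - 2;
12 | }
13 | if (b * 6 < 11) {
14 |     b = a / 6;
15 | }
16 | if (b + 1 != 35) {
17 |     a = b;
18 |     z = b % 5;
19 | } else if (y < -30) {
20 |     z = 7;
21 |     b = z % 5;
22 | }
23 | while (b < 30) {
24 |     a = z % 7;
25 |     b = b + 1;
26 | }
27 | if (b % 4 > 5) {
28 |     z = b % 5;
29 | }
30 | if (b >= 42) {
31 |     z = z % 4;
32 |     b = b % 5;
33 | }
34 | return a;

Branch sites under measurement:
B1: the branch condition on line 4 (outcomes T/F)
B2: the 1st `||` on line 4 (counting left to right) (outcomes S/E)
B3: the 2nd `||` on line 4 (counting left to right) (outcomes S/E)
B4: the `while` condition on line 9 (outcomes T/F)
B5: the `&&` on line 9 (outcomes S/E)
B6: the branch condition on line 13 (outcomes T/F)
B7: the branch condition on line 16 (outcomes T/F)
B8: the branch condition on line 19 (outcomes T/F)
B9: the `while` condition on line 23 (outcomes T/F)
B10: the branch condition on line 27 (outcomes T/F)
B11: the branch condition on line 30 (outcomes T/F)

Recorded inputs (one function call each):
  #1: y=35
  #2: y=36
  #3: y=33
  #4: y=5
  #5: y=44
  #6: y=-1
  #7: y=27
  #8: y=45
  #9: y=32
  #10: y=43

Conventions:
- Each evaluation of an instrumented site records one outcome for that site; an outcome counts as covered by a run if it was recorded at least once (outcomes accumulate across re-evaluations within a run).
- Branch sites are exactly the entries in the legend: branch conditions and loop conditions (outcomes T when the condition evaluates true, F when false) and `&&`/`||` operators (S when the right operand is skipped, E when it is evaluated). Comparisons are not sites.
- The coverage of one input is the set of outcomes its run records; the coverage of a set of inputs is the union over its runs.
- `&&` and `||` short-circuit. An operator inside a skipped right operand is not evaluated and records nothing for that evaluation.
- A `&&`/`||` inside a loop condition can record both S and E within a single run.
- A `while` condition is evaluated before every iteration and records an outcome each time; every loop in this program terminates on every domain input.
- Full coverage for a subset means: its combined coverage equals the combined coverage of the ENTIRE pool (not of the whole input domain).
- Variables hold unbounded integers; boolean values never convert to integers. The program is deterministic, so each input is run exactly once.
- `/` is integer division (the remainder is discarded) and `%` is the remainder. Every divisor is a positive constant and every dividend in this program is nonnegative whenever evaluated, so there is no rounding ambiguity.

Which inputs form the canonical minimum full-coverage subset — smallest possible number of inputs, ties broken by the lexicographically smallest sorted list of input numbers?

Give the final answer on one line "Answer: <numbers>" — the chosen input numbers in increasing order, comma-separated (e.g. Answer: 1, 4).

input #1 (y=35): events B2->E, B3->S, B1->T, B5->E, B4->F, B6->F, B7->T, B9->F, B10->F, B11->F; covers B1=T, B2=E, B3=S, B4=F, B5=E, B6=F, B7=T, B9=F, B10=F, B11=F
input #2 (y=36): events B2->E, B3->S, B1->T, B5->E, B4->F, B6->F, B7->T, B9->F, B10->F, B11->F; covers B1=T, B2=E, B3=S, B4=F, B5=E, B6=F, B7=T, B9=F, B10=F, B11=F
input #3 (y=33): events B2->E, B3->S, B1->T, B5->E, B4->F, B6->F, B7->T, B9->F, B10->F, B11->F; covers B1=T, B2=E, B3=S, B4=F, B5=E, B6=F, B7=T, B9=F, B10=F, B11=F
input #4 (y=5): events B2->S, B1->T, B5->E, B4->F, B6->F, B7->T, B9->T, B9->T, B9->T, B9->T, B9->T, B9->T, B9->T, B9->T, ...; covers B1=T, B2=S, B4=F, B5=E, B6=F, B7=T, B9=T, B9=F, B10=F, B11=F
input #5 (y=44): events B2->E, B3->S, B1->T, B5->E, B4->T, B5->E, B4->T, B5->E, B4->F, B6->F, B7->T, B9->F, B10->F, B11->T; covers B1=T, B2=E, B3=S, B4=T, B4=F, B5=E, B6=F, B7=T, B9=F, B10=F, B11=T
input #6 (y=-1): events B2->S, B1->T, B5->E, B4->F, B6->T, B7->T, B9->T, B9->T, B9->T, B9->T, B9->T, B9->T, B9->T, B9->T, ...; covers B1=T, B2=S, B4=F, B5=E, B6=T, B7=T, B9=T, B9=F, B10=F, B11=F
input #7 (y=27): events B2->E, B3->S, B1->T, B5->E, B4->F, B6->F, B7->T, B9->T, B9->F, B10->F, B11->F; covers B1=T, B2=E, B3=S, B4=F, B5=E, B6=F, B7=T, B9=T, B9=F, B10=F, B11=F
input #8 (y=45): events B2->E, B3->S, B1->T, B5->E, B4->T, B5->E, B4->T, B5->E, B4->T, B5->E, B4->F, B6->F, B7->T, B9->F, ...; covers B1=T, B2=E, B3=S, B4=T, B4=F, B5=E, B6=F, B7=T, B9=F, B10=F, B11=F
input #9 (y=32): events B2->E, B3->S, B1->T, B5->E, B4->F, B6->F, B7->F, B8->F, B9->F, B10->F, B11->F; covers B1=T, B2=E, B3=S, B4=F, B5=E, B6=F, B7=F, B8=F, B9=F, B10=F, B11=F
input #10 (y=43): events B2->E, B3->S, B1->T, B5->E, B4->T, B5->E, B4->T, B5->E, B4->F, B6->F, B7->T, B9->F, B10->F, B11->F; covers B1=T, B2=E, B3=S, B4=T, B4=F, B5=E, B6=F, B7=T, B9=F, B10=F, B11=F
the full pool covers 17 outcomes: B1=T, B2=S, B2=E, B3=S, B4=T, B4=F, B5=E, B6=T, B6=F, B7=T, B7=F, B8=F, B9=T, B9=F, B10=F, B11=T, B11=F
size 1 is not enough: best union over all size-1 subsets is 11/17
size 2 is not enough: best union over all size-2 subsets is 15/17
the canonical winner is {5, 6, 9}: size 3, full 17-outcome coverage, earliest index list among size-3 covers

Answer: 5, 6, 9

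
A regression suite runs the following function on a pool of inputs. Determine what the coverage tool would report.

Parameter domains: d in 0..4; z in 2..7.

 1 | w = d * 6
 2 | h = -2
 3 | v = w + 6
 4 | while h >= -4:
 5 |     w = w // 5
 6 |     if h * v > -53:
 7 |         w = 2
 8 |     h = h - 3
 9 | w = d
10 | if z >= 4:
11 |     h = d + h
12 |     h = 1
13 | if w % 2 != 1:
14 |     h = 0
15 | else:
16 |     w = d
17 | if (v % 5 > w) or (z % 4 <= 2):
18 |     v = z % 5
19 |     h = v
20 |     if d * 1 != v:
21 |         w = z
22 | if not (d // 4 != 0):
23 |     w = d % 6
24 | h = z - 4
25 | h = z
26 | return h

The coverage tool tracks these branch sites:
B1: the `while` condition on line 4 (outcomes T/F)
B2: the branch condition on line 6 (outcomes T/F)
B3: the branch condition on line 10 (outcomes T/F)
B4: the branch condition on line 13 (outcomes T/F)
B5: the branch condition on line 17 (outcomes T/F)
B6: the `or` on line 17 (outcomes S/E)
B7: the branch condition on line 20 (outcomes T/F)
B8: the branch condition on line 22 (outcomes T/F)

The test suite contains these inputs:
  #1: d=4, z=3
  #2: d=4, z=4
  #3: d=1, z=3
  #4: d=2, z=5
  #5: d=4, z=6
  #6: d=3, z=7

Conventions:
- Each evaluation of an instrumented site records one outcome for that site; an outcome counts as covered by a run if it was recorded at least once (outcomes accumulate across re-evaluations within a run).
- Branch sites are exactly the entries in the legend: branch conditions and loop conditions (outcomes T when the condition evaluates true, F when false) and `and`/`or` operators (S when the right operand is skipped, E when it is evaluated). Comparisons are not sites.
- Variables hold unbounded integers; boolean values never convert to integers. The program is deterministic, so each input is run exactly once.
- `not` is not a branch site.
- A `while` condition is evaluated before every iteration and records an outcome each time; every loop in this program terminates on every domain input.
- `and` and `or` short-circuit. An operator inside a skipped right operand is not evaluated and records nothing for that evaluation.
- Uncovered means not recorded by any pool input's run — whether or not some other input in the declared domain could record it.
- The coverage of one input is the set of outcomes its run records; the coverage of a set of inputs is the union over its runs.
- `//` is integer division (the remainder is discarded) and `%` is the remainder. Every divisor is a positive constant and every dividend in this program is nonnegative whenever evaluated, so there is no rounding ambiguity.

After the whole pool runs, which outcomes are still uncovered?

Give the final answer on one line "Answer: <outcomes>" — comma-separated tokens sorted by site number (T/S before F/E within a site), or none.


input #1, d=4, z=3: events B1->T, B2->F, B1->F, B3->F, B4->T, B6->E, B5->F, B8->F; outcomes B1=T, B1=F, B2=F, B3=F, B4=T, B5=F, B6=E, B8=F
input #2, d=4, z=4: events B1->T, B2->F, B1->F, B3->T, B4->T, B6->E, B5->T, B7->F, B8->F; outcomes B1=T, B1=F, B2=F, B3=T, B4=T, B5=T, B6=E, B7=F, B8=F
input #3, d=1, z=3: events B1->T, B2->T, B1->F, B3->F, B4->F, B6->S, B5->T, B7->T, B8->T; outcomes B1=T, B1=F, B2=T, B3=F, B4=F, B5=T, B6=S, B7=T, B8=T
input #4, d=2, z=5: events B1->T, B2->T, B1->F, B3->T, B4->T, B6->S, B5->T, B7->T, B8->T; outcomes B1=T, B1=F, B2=T, B3=T, B4=T, B5=T, B6=S, B7=T, B8=T
input #5, d=4, z=6: events B1->T, B2->F, B1->F, B3->T, B4->T, B6->E, B5->T, B7->T, B8->F; outcomes B1=T, B1=F, B2=F, B3=T, B4=T, B5=T, B6=E, B7=T, B8=F
input #6, d=3, z=7: events B1->T, B2->T, B1->F, B3->T, B4->F, B6->S, B5->T, B7->T, B8->T; outcomes B1=T, B1=F, B2=T, B3=T, B4=F, B5=T, B6=S, B7=T, B8=T
union over the pool: B1=T, B1=F, B2=T, B2=F, B3=T, B3=F, B4=T, B4=F, B5=T, B5=F, B6=S, B6=E, B7=T, B7=F, B8=T, B8=F
uncovered (0 of 16): none
Answer: none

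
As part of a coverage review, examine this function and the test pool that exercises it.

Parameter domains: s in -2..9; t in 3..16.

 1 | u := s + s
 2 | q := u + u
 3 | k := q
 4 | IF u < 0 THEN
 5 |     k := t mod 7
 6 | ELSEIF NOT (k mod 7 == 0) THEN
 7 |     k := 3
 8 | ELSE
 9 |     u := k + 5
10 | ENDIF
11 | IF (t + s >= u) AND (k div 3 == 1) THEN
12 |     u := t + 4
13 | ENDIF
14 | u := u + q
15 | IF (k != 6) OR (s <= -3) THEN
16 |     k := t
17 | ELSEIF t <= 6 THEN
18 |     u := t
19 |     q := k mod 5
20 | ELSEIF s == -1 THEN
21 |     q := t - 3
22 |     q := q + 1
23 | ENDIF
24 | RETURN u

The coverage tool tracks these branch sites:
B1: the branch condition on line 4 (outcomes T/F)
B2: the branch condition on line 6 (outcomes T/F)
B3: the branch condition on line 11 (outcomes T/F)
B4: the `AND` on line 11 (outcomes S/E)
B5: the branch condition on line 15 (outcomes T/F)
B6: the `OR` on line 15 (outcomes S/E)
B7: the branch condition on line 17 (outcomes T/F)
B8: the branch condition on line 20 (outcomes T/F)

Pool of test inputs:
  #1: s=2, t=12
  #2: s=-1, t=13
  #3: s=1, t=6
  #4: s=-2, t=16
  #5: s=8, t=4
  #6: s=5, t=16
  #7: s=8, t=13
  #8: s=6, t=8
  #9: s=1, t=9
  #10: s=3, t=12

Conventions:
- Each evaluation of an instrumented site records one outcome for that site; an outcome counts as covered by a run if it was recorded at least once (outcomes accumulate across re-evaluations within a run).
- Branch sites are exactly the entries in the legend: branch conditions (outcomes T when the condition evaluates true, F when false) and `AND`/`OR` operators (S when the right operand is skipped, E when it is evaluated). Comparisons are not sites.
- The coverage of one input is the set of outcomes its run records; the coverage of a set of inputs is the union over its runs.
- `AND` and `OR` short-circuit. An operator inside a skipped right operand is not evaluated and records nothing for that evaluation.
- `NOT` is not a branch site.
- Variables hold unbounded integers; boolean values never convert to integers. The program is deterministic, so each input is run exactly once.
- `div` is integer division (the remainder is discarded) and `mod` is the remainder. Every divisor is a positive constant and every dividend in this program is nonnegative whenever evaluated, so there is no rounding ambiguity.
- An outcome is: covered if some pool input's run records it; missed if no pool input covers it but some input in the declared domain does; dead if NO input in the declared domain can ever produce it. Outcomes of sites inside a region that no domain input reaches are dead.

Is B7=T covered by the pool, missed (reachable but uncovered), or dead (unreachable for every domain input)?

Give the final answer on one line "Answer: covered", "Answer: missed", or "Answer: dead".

no pool input records B7=T
but domain input (s=-2, t=6) does record it -> reachable, so missed

Answer: missed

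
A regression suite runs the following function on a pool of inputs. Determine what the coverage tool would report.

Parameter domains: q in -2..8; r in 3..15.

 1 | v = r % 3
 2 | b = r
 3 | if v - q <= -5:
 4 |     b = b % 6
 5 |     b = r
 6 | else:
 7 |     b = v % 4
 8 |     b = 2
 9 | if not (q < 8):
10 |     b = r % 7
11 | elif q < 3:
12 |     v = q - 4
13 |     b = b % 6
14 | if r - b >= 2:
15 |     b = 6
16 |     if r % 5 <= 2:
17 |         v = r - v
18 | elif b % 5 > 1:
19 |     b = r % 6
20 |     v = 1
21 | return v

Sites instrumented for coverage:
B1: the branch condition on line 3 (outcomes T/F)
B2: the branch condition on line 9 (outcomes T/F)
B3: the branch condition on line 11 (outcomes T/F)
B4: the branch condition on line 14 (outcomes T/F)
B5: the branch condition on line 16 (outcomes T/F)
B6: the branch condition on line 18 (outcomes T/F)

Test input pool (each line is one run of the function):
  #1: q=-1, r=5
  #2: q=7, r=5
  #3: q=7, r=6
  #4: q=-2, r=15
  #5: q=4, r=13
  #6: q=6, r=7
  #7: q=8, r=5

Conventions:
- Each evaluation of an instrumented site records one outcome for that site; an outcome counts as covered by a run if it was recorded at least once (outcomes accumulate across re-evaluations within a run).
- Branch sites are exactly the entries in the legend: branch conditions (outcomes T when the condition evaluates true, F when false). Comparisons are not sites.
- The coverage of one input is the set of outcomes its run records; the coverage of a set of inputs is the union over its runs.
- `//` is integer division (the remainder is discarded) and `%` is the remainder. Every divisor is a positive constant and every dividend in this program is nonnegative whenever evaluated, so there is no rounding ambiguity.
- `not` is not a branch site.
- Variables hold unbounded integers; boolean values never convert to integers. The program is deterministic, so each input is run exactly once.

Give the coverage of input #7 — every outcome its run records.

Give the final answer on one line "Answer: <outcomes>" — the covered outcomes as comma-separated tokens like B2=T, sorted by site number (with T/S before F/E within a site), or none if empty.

Event log for input #7 (q=8, r=5):
  B1->T, B2->T, B4->F, B6->F
as a set, this run covers: B1=T, B2=T, B4=F, B6=F

Answer: B1=T, B2=T, B4=F, B6=F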